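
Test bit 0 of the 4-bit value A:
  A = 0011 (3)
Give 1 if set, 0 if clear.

Bit 0 is the 1st from the right.
  0011
     ^
That bit is 1.

Answer: 1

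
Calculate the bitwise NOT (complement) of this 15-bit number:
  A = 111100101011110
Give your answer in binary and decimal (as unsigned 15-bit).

Flip each bit (0->1, 1->0):
  111100101011110
  000011010100001

Answer: 000011010100001 (1697)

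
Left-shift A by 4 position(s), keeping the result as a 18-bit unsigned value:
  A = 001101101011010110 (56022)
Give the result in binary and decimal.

Shift left by 4: drop the top 4 bit(s), append 4 zero(s) on the right.
  001101101011010110  ->  discard [0011], keep [01101011010110], append 0000
= 011010110101100000

Answer: 011010110101100000 (109920)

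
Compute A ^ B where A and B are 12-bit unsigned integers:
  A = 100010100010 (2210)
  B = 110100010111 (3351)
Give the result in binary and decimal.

Apply ^ to each column (1 where bits differ):
  100010100010
^ 110100010111
--------------
  010110110101

Answer: 010110110101 (1461)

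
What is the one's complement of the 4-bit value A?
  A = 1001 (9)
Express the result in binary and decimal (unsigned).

Flip each bit (0->1, 1->0):
  1001
  0110

Answer: 0110 (6)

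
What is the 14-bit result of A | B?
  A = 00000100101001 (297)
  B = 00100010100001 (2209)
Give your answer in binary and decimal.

Apply | to each column (1 where either bit is 1):
  00000100101001
| 00100010100001
----------------
  00100110101001

Answer: 00100110101001 (2473)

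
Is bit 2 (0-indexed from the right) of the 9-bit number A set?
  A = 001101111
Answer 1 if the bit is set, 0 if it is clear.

Bit 2 is the 3rd from the right.
  001101111
        ^
That bit is 1.

Answer: 1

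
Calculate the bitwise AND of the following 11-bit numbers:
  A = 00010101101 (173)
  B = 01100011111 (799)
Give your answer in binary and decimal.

Apply & to each column (1 only where both bits are 1):
  00010101101
& 01100011111
-------------
  00000001101

Answer: 00000001101 (13)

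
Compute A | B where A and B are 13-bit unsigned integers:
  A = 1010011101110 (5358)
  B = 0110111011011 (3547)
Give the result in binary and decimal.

Apply | to each column (1 where either bit is 1):
  1010011101110
| 0110111011011
---------------
  1110111111111

Answer: 1110111111111 (7679)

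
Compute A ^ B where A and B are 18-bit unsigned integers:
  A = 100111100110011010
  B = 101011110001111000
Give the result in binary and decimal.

Apply ^ to each column (1 where bits differ):
  100111100110011010
^ 101011110001111000
--------------------
  001100010111100010

Answer: 001100010111100010 (50658)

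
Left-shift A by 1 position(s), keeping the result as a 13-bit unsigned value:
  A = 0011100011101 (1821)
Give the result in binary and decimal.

Shift left by 1: drop the top 1 bit(s), append 1 zero(s) on the right.
  0011100011101  ->  discard [0], keep [011100011101], append 0
= 0111000111010

Answer: 0111000111010 (3642)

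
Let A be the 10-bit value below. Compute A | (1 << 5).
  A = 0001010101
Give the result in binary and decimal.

Mask = 1 << 5 = 0000100000
Bit 5 of A is 0, so OR-ing with the mask flips it to 1.
  0001010101
| 0000100000
------------
  0001110101

Answer: 0001110101 (117)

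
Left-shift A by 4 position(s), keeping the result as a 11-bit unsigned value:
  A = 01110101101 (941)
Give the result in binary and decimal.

Shift left by 4: drop the top 4 bit(s), append 4 zero(s) on the right.
  01110101101  ->  discard [0111], keep [0101101], append 0000
= 01011010000

Answer: 01011010000 (720)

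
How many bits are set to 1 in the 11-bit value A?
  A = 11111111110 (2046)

11111111110
1-bits at positions (from bit 0 = LSB): 1, 2, 3, 4, 5, 6, 7, 8, 9, 10
Count = 10

Answer: 10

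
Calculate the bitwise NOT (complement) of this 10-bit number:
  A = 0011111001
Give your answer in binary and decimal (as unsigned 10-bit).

Flip each bit (0->1, 1->0):
  0011111001
  1100000110

Answer: 1100000110 (774)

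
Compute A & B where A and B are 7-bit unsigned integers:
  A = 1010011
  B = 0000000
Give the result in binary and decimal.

Apply & to each column (1 only where both bits are 1):
  1010011
& 0000000
---------
  0000000

Answer: 0000000 (0)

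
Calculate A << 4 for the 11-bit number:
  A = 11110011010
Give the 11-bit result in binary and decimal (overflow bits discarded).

Shift left by 4: drop the top 4 bit(s), append 4 zero(s) on the right.
  11110011010  ->  discard [1111], keep [0011010], append 0000
= 00110100000

Answer: 00110100000 (416)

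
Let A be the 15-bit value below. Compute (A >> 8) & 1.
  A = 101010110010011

Bit 8 is the 9th from the right.
  101010110010011
        ^
That bit is 1.

Answer: 1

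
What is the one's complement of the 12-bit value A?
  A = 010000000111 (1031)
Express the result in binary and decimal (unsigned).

Flip each bit (0->1, 1->0):
  010000000111
  101111111000

Answer: 101111111000 (3064)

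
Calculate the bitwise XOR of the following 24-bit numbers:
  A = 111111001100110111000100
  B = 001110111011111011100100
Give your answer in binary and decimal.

Apply ^ to each column (1 where bits differ):
  111111001100110111000100
^ 001110111011111011100100
--------------------------
  110001110111001100100000

Answer: 110001110111001100100000 (13071136)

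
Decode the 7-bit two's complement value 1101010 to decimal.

MSB is 1, so the value is negative. Find the magnitude:
1. Invert bits:  0010101
2. Add 1:        0010110  = 22
3. Apply sign:   -22

Answer: -22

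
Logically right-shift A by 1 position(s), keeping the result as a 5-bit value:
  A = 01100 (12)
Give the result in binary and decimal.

Logical shift right by 1: drop the bottom 1 bit(s), prepend 1 zero(s) on the left.
  01100  ->  keep [0110], discard [0], prepend 0
= 00110

Answer: 00110 (6)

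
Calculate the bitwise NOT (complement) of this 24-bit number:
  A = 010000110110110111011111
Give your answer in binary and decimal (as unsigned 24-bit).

Flip each bit (0->1, 1->0):
  010000110110110111011111
  101111001001001000100000

Answer: 101111001001001000100000 (12358176)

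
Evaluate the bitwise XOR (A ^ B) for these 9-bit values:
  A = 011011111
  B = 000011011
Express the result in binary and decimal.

Apply ^ to each column (1 where bits differ):
  011011111
^ 000011011
-----------
  011000100

Answer: 011000100 (196)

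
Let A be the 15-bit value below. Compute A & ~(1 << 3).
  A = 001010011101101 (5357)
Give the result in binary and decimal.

Mask = ~(1 << 3) = 111111111110111
Bit 3 of A is 1, so AND-ing with the mask clears it to 0.
  001010011101101
& 111111111110111
-----------------
  001010011100101

Answer: 001010011100101 (5349)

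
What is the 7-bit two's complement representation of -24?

1. Binary of +24:  0011000
2. Invert bits:     1100111
3. Add 1:           1101000

Answer: 1101000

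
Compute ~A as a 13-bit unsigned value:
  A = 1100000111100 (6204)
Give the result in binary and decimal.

Flip each bit (0->1, 1->0):
  1100000111100
  0011111000011

Answer: 0011111000011 (1987)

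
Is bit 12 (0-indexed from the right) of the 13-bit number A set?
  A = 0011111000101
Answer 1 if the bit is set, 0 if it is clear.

Bit 12 is the 13th from the right.
  0011111000101
  ^
That bit is 0.

Answer: 0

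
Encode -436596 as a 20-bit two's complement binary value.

1. Binary of +436596:  01101010100101110100
2. Invert bits:     10010101011010001011
3. Add 1:           10010101011010001100

Answer: 10010101011010001100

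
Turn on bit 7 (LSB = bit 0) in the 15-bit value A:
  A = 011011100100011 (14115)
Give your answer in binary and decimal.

Mask = 1 << 7 = 000000010000000
Bit 7 of A is 0, so OR-ing with the mask flips it to 1.
  011011100100011
| 000000010000000
-----------------
  011011110100011

Answer: 011011110100011 (14243)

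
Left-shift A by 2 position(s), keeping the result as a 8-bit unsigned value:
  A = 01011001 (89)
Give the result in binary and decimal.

Shift left by 2: drop the top 2 bit(s), append 2 zero(s) on the right.
  01011001  ->  discard [01], keep [011001], append 00
= 01100100

Answer: 01100100 (100)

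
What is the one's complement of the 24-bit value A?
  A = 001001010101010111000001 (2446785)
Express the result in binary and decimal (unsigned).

Flip each bit (0->1, 1->0):
  001001010101010111000001
  110110101010101000111110

Answer: 110110101010101000111110 (14330430)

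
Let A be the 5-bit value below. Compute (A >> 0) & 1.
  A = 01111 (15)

Bit 0 is the 1st from the right.
  01111
      ^
That bit is 1.

Answer: 1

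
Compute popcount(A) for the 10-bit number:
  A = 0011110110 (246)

0011110110
1-bits at positions (from bit 0 = LSB): 1, 2, 4, 5, 6, 7
Count = 6

Answer: 6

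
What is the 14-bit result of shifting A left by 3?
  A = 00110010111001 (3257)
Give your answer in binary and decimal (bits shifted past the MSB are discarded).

Shift left by 3: drop the top 3 bit(s), append 3 zero(s) on the right.
  00110010111001  ->  discard [001], keep [10010111001], append 000
= 10010111001000

Answer: 10010111001000 (9672)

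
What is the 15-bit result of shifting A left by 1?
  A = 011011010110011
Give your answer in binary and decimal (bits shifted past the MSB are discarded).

Shift left by 1: drop the top 1 bit(s), append 1 zero(s) on the right.
  011011010110011  ->  discard [0], keep [11011010110011], append 0
= 110110101100110

Answer: 110110101100110 (28006)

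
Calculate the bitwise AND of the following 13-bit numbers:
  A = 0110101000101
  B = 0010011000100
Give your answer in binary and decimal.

Apply & to each column (1 only where both bits are 1):
  0110101000101
& 0010011000100
---------------
  0010001000100

Answer: 0010001000100 (1092)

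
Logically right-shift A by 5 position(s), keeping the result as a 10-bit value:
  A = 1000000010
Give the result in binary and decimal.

Logical shift right by 5: drop the bottom 5 bit(s), prepend 5 zero(s) on the left.
  1000000010  ->  keep [10000], discard [00010], prepend 00000
= 0000010000

Answer: 0000010000 (16)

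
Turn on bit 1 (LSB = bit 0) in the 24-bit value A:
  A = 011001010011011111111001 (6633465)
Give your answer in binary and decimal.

Mask = 1 << 1 = 000000000000000000000010
Bit 1 of A is 0, so OR-ing with the mask flips it to 1.
  011001010011011111111001
| 000000000000000000000010
--------------------------
  011001010011011111111011

Answer: 011001010011011111111011 (6633467)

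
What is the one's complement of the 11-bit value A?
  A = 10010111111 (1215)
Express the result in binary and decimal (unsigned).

Flip each bit (0->1, 1->0):
  10010111111
  01101000000

Answer: 01101000000 (832)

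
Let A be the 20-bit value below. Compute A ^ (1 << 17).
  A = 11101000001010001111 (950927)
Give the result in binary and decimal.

Mask = 1 << 17 = 00100000000000000000
Bit 17 of A is 1; XOR with the mask flips it to 0.
  11101000001010001111
^ 00100000000000000000
----------------------
  11001000001010001111

Answer: 11001000001010001111 (819855)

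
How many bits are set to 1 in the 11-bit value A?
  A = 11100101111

11100101111
1-bits at positions (from bit 0 = LSB): 0, 1, 2, 3, 5, 8, 9, 10
Count = 8

Answer: 8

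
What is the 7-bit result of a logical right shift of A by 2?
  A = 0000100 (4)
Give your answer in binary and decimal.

Logical shift right by 2: drop the bottom 2 bit(s), prepend 2 zero(s) on the left.
  0000100  ->  keep [00001], discard [00], prepend 00
= 0000001

Answer: 0000001 (1)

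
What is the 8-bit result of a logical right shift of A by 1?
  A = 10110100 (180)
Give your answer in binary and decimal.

Logical shift right by 1: drop the bottom 1 bit(s), prepend 1 zero(s) on the left.
  10110100  ->  keep [1011010], discard [0], prepend 0
= 01011010

Answer: 01011010 (90)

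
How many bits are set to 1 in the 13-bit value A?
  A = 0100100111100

0100100111100
1-bits at positions (from bit 0 = LSB): 2, 3, 4, 5, 8, 11
Count = 6

Answer: 6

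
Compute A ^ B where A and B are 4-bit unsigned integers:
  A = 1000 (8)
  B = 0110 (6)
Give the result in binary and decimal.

Apply ^ to each column (1 where bits differ):
  1000
^ 0110
------
  1110

Answer: 1110 (14)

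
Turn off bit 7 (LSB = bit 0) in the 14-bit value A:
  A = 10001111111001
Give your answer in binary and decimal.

Mask = ~(1 << 7) = 11111101111111
Bit 7 of A is 1, so AND-ing with the mask clears it to 0.
  10001111111001
& 11111101111111
----------------
  10001101111001

Answer: 10001101111001 (9081)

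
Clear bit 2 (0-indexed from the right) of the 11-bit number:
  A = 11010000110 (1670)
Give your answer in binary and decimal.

Mask = ~(1 << 2) = 11111111011
Bit 2 of A is 1, so AND-ing with the mask clears it to 0.
  11010000110
& 11111111011
-------------
  11010000010

Answer: 11010000010 (1666)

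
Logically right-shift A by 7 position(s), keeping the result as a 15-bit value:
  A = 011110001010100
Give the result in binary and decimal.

Logical shift right by 7: drop the bottom 7 bit(s), prepend 7 zero(s) on the left.
  011110001010100  ->  keep [01111000], discard [1010100], prepend 0000000
= 000000001111000

Answer: 000000001111000 (120)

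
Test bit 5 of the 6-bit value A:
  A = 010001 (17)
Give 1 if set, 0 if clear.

Bit 5 is the 6th from the right.
  010001
  ^
That bit is 0.

Answer: 0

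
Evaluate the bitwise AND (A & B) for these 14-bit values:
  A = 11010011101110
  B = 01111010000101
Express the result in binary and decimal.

Apply & to each column (1 only where both bits are 1):
  11010011101110
& 01111010000101
----------------
  01010010000100

Answer: 01010010000100 (5252)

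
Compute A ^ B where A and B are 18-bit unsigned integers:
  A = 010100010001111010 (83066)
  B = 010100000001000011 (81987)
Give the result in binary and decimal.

Apply ^ to each column (1 where bits differ):
  010100010001111010
^ 010100000001000011
--------------------
  000000010000111001

Answer: 000000010000111001 (1081)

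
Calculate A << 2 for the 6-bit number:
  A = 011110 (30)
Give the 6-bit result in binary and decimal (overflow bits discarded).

Shift left by 2: drop the top 2 bit(s), append 2 zero(s) on the right.
  011110  ->  discard [01], keep [1110], append 00
= 111000

Answer: 111000 (56)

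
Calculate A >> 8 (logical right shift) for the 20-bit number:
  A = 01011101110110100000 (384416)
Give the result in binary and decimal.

Logical shift right by 8: drop the bottom 8 bit(s), prepend 8 zero(s) on the left.
  01011101110110100000  ->  keep [010111011101], discard [10100000], prepend 00000000
= 00000000010111011101

Answer: 00000000010111011101 (1501)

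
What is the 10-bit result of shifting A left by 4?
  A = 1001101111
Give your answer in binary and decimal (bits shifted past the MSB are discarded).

Shift left by 4: drop the top 4 bit(s), append 4 zero(s) on the right.
  1001101111  ->  discard [1001], keep [101111], append 0000
= 1011110000

Answer: 1011110000 (752)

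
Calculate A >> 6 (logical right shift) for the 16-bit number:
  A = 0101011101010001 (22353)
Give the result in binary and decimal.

Logical shift right by 6: drop the bottom 6 bit(s), prepend 6 zero(s) on the left.
  0101011101010001  ->  keep [0101011101], discard [010001], prepend 000000
= 0000000101011101

Answer: 0000000101011101 (349)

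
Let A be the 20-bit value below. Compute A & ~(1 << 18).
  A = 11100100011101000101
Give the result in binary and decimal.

Mask = ~(1 << 18) = 10111111111111111111
Bit 18 of A is 1, so AND-ing with the mask clears it to 0.
  11100100011101000101
& 10111111111111111111
----------------------
  10100100011101000101

Answer: 10100100011101000101 (673605)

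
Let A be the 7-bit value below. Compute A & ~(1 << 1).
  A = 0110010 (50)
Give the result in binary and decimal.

Mask = ~(1 << 1) = 1111101
Bit 1 of A is 1, so AND-ing with the mask clears it to 0.
  0110010
& 1111101
---------
  0110000

Answer: 0110000 (48)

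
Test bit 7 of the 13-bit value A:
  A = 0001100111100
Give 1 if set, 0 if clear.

Bit 7 is the 8th from the right.
  0001100111100
       ^
That bit is 0.

Answer: 0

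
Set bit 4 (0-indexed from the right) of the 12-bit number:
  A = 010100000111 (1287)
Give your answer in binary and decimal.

Mask = 1 << 4 = 000000010000
Bit 4 of A is 0, so OR-ing with the mask flips it to 1.
  010100000111
| 000000010000
--------------
  010100010111

Answer: 010100010111 (1303)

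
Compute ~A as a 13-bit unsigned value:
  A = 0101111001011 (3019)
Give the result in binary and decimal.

Flip each bit (0->1, 1->0):
  0101111001011
  1010000110100

Answer: 1010000110100 (5172)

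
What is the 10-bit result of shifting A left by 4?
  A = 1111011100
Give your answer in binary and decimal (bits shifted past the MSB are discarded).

Shift left by 4: drop the top 4 bit(s), append 4 zero(s) on the right.
  1111011100  ->  discard [1111], keep [011100], append 0000
= 0111000000

Answer: 0111000000 (448)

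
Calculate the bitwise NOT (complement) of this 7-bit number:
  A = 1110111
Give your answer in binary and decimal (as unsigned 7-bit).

Flip each bit (0->1, 1->0):
  1110111
  0001000

Answer: 0001000 (8)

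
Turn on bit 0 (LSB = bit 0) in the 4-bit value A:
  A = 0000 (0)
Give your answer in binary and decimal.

Mask = 1 << 0 = 0001
Bit 0 of A is 0, so OR-ing with the mask flips it to 1.
  0000
| 0001
------
  0001

Answer: 0001 (1)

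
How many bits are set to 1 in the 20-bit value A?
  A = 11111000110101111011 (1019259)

11111000110101111011
1-bits at positions (from bit 0 = LSB): 0, 1, 3, 4, 5, 6, 8, 10, 11, 15, 16, 17, 18, 19
Count = 14

Answer: 14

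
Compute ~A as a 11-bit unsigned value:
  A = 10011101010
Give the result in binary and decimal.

Flip each bit (0->1, 1->0):
  10011101010
  01100010101

Answer: 01100010101 (789)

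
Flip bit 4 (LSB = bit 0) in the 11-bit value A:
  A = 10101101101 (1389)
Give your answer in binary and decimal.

Mask = 1 << 4 = 00000010000
Bit 4 of A is 0; XOR with the mask flips it to 1.
  10101101101
^ 00000010000
-------------
  10101111101

Answer: 10101111101 (1405)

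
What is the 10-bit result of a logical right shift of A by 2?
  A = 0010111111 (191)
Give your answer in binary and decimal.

Logical shift right by 2: drop the bottom 2 bit(s), prepend 2 zero(s) on the left.
  0010111111  ->  keep [00101111], discard [11], prepend 00
= 0000101111

Answer: 0000101111 (47)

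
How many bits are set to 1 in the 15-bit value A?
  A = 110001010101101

110001010101101
1-bits at positions (from bit 0 = LSB): 0, 2, 3, 5, 7, 9, 13, 14
Count = 8

Answer: 8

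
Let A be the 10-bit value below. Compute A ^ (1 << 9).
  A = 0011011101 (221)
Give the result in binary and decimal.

Mask = 1 << 9 = 1000000000
Bit 9 of A is 0; XOR with the mask flips it to 1.
  0011011101
^ 1000000000
------------
  1011011101

Answer: 1011011101 (733)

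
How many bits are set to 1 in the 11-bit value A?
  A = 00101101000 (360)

00101101000
1-bits at positions (from bit 0 = LSB): 3, 5, 6, 8
Count = 4

Answer: 4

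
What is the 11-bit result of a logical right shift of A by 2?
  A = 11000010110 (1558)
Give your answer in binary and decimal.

Logical shift right by 2: drop the bottom 2 bit(s), prepend 2 zero(s) on the left.
  11000010110  ->  keep [110000101], discard [10], prepend 00
= 00110000101

Answer: 00110000101 (389)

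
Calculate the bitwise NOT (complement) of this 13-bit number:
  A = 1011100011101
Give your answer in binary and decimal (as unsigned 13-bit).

Flip each bit (0->1, 1->0):
  1011100011101
  0100011100010

Answer: 0100011100010 (2274)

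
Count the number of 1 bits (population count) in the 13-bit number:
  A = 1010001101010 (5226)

1010001101010
1-bits at positions (from bit 0 = LSB): 1, 3, 5, 6, 10, 12
Count = 6

Answer: 6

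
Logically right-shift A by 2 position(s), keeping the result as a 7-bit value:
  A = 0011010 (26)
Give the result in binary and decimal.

Logical shift right by 2: drop the bottom 2 bit(s), prepend 2 zero(s) on the left.
  0011010  ->  keep [00110], discard [10], prepend 00
= 0000110

Answer: 0000110 (6)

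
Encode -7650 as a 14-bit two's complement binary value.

1. Binary of +7650:  01110111100010
2. Invert bits:     10001000011101
3. Add 1:           10001000011110

Answer: 10001000011110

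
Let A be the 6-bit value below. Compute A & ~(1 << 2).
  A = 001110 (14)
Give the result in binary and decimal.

Mask = ~(1 << 2) = 111011
Bit 2 of A is 1, so AND-ing with the mask clears it to 0.
  001110
& 111011
--------
  001010

Answer: 001010 (10)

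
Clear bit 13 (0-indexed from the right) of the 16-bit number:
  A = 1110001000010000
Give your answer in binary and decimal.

Mask = ~(1 << 13) = 1101111111111111
Bit 13 of A is 1, so AND-ing with the mask clears it to 0.
  1110001000010000
& 1101111111111111
------------------
  1100001000010000

Answer: 1100001000010000 (49680)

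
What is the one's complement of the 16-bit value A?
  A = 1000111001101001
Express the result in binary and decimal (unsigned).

Flip each bit (0->1, 1->0):
  1000111001101001
  0111000110010110

Answer: 0111000110010110 (29078)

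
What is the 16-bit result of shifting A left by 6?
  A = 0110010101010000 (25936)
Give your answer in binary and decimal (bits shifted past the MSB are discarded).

Shift left by 6: drop the top 6 bit(s), append 6 zero(s) on the right.
  0110010101010000  ->  discard [011001], keep [0101010000], append 000000
= 0101010000000000

Answer: 0101010000000000 (21504)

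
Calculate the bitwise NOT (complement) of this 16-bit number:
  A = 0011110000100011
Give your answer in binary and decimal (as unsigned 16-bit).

Flip each bit (0->1, 1->0):
  0011110000100011
  1100001111011100

Answer: 1100001111011100 (50140)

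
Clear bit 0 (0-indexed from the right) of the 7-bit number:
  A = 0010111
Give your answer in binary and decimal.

Mask = ~(1 << 0) = 1111110
Bit 0 of A is 1, so AND-ing with the mask clears it to 0.
  0010111
& 1111110
---------
  0010110

Answer: 0010110 (22)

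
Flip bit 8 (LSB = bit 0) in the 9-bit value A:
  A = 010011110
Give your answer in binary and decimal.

Mask = 1 << 8 = 100000000
Bit 8 of A is 0; XOR with the mask flips it to 1.
  010011110
^ 100000000
-----------
  110011110

Answer: 110011110 (414)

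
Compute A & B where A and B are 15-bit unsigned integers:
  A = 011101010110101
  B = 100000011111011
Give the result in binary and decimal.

Apply & to each column (1 only where both bits are 1):
  011101010110101
& 100000011111011
-----------------
  000000010110001

Answer: 000000010110001 (177)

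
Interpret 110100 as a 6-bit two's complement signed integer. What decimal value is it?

MSB is 1, so the value is negative. Find the magnitude:
1. Invert bits:  001011
2. Add 1:        001100  = 12
3. Apply sign:   -12

Answer: -12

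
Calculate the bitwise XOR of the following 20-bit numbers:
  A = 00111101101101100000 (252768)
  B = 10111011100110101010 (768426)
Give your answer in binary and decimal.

Apply ^ to each column (1 where bits differ):
  00111101101101100000
^ 10111011100110101010
----------------------
  10000110001011001010

Answer: 10000110001011001010 (549578)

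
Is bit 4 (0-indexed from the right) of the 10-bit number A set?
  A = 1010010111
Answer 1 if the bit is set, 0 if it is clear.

Bit 4 is the 5th from the right.
  1010010111
       ^
That bit is 1.

Answer: 1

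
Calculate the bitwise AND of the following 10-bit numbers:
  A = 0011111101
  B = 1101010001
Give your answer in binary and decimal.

Apply & to each column (1 only where both bits are 1):
  0011111101
& 1101010001
------------
  0001010001

Answer: 0001010001 (81)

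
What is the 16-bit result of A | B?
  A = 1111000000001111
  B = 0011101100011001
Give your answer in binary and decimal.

Apply | to each column (1 where either bit is 1):
  1111000000001111
| 0011101100011001
------------------
  1111101100011111

Answer: 1111101100011111 (64287)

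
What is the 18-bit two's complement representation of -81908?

1. Binary of +81908:  010011111111110100
2. Invert bits:     101100000000001011
3. Add 1:           101100000000001100

Answer: 101100000000001100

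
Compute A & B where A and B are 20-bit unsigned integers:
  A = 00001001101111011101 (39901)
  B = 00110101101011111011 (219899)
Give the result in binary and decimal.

Apply & to each column (1 only where both bits are 1):
  00001001101111011101
& 00110101101011111011
----------------------
  00000001101011011001

Answer: 00000001101011011001 (6873)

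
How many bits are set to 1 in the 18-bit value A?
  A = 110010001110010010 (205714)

110010001110010010
1-bits at positions (from bit 0 = LSB): 1, 4, 7, 8, 9, 13, 16, 17
Count = 8

Answer: 8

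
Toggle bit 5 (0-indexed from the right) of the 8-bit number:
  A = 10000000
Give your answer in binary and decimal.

Mask = 1 << 5 = 00100000
Bit 5 of A is 0; XOR with the mask flips it to 1.
  10000000
^ 00100000
----------
  10100000

Answer: 10100000 (160)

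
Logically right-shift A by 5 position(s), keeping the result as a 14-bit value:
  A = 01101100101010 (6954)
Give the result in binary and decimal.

Logical shift right by 5: drop the bottom 5 bit(s), prepend 5 zero(s) on the left.
  01101100101010  ->  keep [011011001], discard [01010], prepend 00000
= 00000011011001

Answer: 00000011011001 (217)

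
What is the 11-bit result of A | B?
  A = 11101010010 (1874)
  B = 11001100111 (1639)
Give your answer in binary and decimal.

Apply | to each column (1 where either bit is 1):
  11101010010
| 11001100111
-------------
  11101110111

Answer: 11101110111 (1911)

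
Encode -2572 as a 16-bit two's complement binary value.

1. Binary of +2572:  0000101000001100
2. Invert bits:     1111010111110011
3. Add 1:           1111010111110100

Answer: 1111010111110100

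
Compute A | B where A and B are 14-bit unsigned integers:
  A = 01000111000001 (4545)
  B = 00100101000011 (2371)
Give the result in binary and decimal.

Apply | to each column (1 where either bit is 1):
  01000111000001
| 00100101000011
----------------
  01100111000011

Answer: 01100111000011 (6595)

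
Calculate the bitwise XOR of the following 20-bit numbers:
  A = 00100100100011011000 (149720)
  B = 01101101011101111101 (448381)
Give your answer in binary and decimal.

Apply ^ to each column (1 where bits differ):
  00100100100011011000
^ 01101101011101111101
----------------------
  01001001111110100101

Answer: 01001001111110100101 (303013)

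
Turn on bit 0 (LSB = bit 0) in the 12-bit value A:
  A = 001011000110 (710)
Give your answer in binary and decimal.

Mask = 1 << 0 = 000000000001
Bit 0 of A is 0, so OR-ing with the mask flips it to 1.
  001011000110
| 000000000001
--------------
  001011000111

Answer: 001011000111 (711)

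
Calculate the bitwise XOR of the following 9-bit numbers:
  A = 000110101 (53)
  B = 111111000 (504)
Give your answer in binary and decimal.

Apply ^ to each column (1 where bits differ):
  000110101
^ 111111000
-----------
  111001101

Answer: 111001101 (461)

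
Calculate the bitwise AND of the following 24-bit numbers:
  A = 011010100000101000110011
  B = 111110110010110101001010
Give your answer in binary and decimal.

Apply & to each column (1 only where both bits are 1):
  011010100000101000110011
& 111110110010110101001010
--------------------------
  011010100000100000000010

Answer: 011010100000100000000010 (6948866)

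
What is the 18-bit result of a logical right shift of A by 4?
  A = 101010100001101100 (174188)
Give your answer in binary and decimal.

Logical shift right by 4: drop the bottom 4 bit(s), prepend 4 zero(s) on the left.
  101010100001101100  ->  keep [10101010000110], discard [1100], prepend 0000
= 000010101010000110

Answer: 000010101010000110 (10886)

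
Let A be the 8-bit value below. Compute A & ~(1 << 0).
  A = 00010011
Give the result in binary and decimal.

Mask = ~(1 << 0) = 11111110
Bit 0 of A is 1, so AND-ing with the mask clears it to 0.
  00010011
& 11111110
----------
  00010010

Answer: 00010010 (18)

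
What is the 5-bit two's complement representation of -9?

1. Binary of +9:  01001
2. Invert bits:     10110
3. Add 1:           10111

Answer: 10111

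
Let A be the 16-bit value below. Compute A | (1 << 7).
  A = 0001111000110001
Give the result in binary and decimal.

Mask = 1 << 7 = 0000000010000000
Bit 7 of A is 0, so OR-ing with the mask flips it to 1.
  0001111000110001
| 0000000010000000
------------------
  0001111010110001

Answer: 0001111010110001 (7857)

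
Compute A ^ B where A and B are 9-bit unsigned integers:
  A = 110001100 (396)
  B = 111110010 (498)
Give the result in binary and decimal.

Apply ^ to each column (1 where bits differ):
  110001100
^ 111110010
-----------
  001111110

Answer: 001111110 (126)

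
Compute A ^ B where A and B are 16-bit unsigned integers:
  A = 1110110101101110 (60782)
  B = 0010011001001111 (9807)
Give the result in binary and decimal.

Apply ^ to each column (1 where bits differ):
  1110110101101110
^ 0010011001001111
------------------
  1100101100100001

Answer: 1100101100100001 (52001)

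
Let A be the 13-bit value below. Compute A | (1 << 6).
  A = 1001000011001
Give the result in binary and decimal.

Mask = 1 << 6 = 0000001000000
Bit 6 of A is 0, so OR-ing with the mask flips it to 1.
  1001000011001
| 0000001000000
---------------
  1001001011001

Answer: 1001001011001 (4697)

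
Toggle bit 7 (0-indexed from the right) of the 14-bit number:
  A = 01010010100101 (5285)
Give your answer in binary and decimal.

Mask = 1 << 7 = 00000010000000
Bit 7 of A is 1; XOR with the mask flips it to 0.
  01010010100101
^ 00000010000000
----------------
  01010000100101

Answer: 01010000100101 (5157)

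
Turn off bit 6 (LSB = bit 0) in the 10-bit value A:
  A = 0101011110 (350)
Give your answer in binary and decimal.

Mask = ~(1 << 6) = 1110111111
Bit 6 of A is 1, so AND-ing with the mask clears it to 0.
  0101011110
& 1110111111
------------
  0100011110

Answer: 0100011110 (286)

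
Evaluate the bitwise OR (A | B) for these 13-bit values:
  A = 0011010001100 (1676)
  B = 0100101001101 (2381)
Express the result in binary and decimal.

Apply | to each column (1 where either bit is 1):
  0011010001100
| 0100101001101
---------------
  0111111001101

Answer: 0111111001101 (4045)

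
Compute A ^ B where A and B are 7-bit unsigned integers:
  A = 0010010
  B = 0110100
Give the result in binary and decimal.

Apply ^ to each column (1 where bits differ):
  0010010
^ 0110100
---------
  0100110

Answer: 0100110 (38)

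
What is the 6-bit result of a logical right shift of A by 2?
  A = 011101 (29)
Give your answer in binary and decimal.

Logical shift right by 2: drop the bottom 2 bit(s), prepend 2 zero(s) on the left.
  011101  ->  keep [0111], discard [01], prepend 00
= 000111

Answer: 000111 (7)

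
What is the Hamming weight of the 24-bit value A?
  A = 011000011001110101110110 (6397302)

011000011001110101110110
1-bits at positions (from bit 0 = LSB): 1, 2, 4, 5, 6, 8, 10, 11, 12, 15, 16, 21, 22
Count = 13

Answer: 13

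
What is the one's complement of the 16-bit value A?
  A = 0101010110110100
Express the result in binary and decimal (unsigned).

Flip each bit (0->1, 1->0):
  0101010110110100
  1010101001001011

Answer: 1010101001001011 (43595)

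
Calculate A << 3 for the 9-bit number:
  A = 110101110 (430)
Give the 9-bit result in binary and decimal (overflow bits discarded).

Shift left by 3: drop the top 3 bit(s), append 3 zero(s) on the right.
  110101110  ->  discard [110], keep [101110], append 000
= 101110000

Answer: 101110000 (368)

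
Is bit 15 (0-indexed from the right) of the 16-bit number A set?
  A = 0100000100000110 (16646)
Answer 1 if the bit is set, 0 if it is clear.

Bit 15 is the 16th from the right.
  0100000100000110
  ^
That bit is 0.

Answer: 0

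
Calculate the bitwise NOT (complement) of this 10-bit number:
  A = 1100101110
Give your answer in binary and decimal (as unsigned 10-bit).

Flip each bit (0->1, 1->0):
  1100101110
  0011010001

Answer: 0011010001 (209)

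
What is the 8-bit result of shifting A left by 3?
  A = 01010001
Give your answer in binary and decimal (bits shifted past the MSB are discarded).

Shift left by 3: drop the top 3 bit(s), append 3 zero(s) on the right.
  01010001  ->  discard [010], keep [10001], append 000
= 10001000

Answer: 10001000 (136)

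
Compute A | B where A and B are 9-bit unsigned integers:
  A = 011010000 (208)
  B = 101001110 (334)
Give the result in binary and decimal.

Apply | to each column (1 where either bit is 1):
  011010000
| 101001110
-----------
  111011110

Answer: 111011110 (478)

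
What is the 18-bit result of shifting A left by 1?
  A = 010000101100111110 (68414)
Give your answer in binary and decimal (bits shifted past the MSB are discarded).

Shift left by 1: drop the top 1 bit(s), append 1 zero(s) on the right.
  010000101100111110  ->  discard [0], keep [10000101100111110], append 0
= 100001011001111100

Answer: 100001011001111100 (136828)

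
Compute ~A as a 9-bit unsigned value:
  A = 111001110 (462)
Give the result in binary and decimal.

Flip each bit (0->1, 1->0):
  111001110
  000110001

Answer: 000110001 (49)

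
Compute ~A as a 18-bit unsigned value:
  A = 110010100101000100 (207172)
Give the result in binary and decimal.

Flip each bit (0->1, 1->0):
  110010100101000100
  001101011010111011

Answer: 001101011010111011 (54971)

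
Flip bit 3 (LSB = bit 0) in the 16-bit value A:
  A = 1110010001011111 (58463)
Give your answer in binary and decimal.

Mask = 1 << 3 = 0000000000001000
Bit 3 of A is 1; XOR with the mask flips it to 0.
  1110010001011111
^ 0000000000001000
------------------
  1110010001010111

Answer: 1110010001010111 (58455)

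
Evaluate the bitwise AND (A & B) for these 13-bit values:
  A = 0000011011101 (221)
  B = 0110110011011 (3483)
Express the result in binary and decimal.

Apply & to each column (1 only where both bits are 1):
  0000011011101
& 0110110011011
---------------
  0000010011001

Answer: 0000010011001 (153)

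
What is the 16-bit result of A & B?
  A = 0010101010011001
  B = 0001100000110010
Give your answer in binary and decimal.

Apply & to each column (1 only where both bits are 1):
  0010101010011001
& 0001100000110010
------------------
  0000100000010000

Answer: 0000100000010000 (2064)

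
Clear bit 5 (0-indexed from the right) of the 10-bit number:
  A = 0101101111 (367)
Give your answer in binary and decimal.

Mask = ~(1 << 5) = 1111011111
Bit 5 of A is 1, so AND-ing with the mask clears it to 0.
  0101101111
& 1111011111
------------
  0101001111

Answer: 0101001111 (335)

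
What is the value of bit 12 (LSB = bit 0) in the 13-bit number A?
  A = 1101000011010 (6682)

Bit 12 is the 13th from the right.
  1101000011010
  ^
That bit is 1.

Answer: 1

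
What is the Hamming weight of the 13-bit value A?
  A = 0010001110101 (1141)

0010001110101
1-bits at positions (from bit 0 = LSB): 0, 2, 4, 5, 6, 10
Count = 6

Answer: 6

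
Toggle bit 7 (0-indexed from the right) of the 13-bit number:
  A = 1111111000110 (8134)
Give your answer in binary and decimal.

Mask = 1 << 7 = 0000010000000
Bit 7 of A is 1; XOR with the mask flips it to 0.
  1111111000110
^ 0000010000000
---------------
  1111101000110

Answer: 1111101000110 (8006)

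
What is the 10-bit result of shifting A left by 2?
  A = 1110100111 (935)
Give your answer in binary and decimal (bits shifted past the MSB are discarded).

Shift left by 2: drop the top 2 bit(s), append 2 zero(s) on the right.
  1110100111  ->  discard [11], keep [10100111], append 00
= 1010011100

Answer: 1010011100 (668)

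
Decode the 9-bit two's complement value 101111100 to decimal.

MSB is 1, so the value is negative. Find the magnitude:
1. Invert bits:  010000011
2. Add 1:        010000100  = 132
3. Apply sign:   -132

Answer: -132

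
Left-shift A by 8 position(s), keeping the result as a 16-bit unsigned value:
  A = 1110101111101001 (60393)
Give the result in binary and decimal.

Shift left by 8: drop the top 8 bit(s), append 8 zero(s) on the right.
  1110101111101001  ->  discard [11101011], keep [11101001], append 00000000
= 1110100100000000

Answer: 1110100100000000 (59648)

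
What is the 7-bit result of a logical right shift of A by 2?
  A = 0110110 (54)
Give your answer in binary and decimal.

Logical shift right by 2: drop the bottom 2 bit(s), prepend 2 zero(s) on the left.
  0110110  ->  keep [01101], discard [10], prepend 00
= 0001101

Answer: 0001101 (13)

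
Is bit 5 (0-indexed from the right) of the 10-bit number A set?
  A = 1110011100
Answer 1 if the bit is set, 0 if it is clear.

Bit 5 is the 6th from the right.
  1110011100
      ^
That bit is 0.

Answer: 0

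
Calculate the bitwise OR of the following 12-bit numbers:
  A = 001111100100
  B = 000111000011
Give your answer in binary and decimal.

Apply | to each column (1 where either bit is 1):
  001111100100
| 000111000011
--------------
  001111100111

Answer: 001111100111 (999)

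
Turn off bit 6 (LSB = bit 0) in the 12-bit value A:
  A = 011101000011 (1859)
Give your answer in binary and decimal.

Mask = ~(1 << 6) = 111110111111
Bit 6 of A is 1, so AND-ing with the mask clears it to 0.
  011101000011
& 111110111111
--------------
  011100000011

Answer: 011100000011 (1795)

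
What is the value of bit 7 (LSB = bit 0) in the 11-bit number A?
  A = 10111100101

Bit 7 is the 8th from the right.
  10111100101
     ^
That bit is 1.

Answer: 1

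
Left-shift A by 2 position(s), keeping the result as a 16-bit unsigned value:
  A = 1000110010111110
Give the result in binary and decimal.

Shift left by 2: drop the top 2 bit(s), append 2 zero(s) on the right.
  1000110010111110  ->  discard [10], keep [00110010111110], append 00
= 0011001011111000

Answer: 0011001011111000 (13048)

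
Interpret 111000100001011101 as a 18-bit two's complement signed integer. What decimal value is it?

MSB is 1, so the value is negative. Find the magnitude:
1. Invert bits:  000111011110100010
2. Add 1:        000111011110100011  = 30627
3. Apply sign:   -30627

Answer: -30627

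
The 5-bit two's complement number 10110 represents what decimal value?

MSB is 1, so the value is negative. Find the magnitude:
1. Invert bits:  01001
2. Add 1:        01010  = 10
3. Apply sign:   -10

Answer: -10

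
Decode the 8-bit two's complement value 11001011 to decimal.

MSB is 1, so the value is negative. Find the magnitude:
1. Invert bits:  00110100
2. Add 1:        00110101  = 53
3. Apply sign:   -53

Answer: -53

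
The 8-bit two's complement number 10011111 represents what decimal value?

MSB is 1, so the value is negative. Find the magnitude:
1. Invert bits:  01100000
2. Add 1:        01100001  = 97
3. Apply sign:   -97

Answer: -97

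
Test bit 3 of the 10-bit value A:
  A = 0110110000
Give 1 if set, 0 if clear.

Bit 3 is the 4th from the right.
  0110110000
        ^
That bit is 0.

Answer: 0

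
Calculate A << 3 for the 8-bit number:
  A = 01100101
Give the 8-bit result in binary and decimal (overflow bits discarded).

Shift left by 3: drop the top 3 bit(s), append 3 zero(s) on the right.
  01100101  ->  discard [011], keep [00101], append 000
= 00101000

Answer: 00101000 (40)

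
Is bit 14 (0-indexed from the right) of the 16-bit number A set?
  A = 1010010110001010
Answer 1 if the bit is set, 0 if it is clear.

Bit 14 is the 15th from the right.
  1010010110001010
   ^
That bit is 0.

Answer: 0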